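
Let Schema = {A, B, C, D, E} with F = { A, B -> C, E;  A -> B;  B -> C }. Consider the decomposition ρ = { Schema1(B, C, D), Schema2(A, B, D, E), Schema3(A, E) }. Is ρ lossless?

Yes

Chase test. Columns are A, B, C, D, E; row i has aⱼ where attribute j ∈ Schemai, else bᵢⱼ.
Initial tableau (one row per fragment):
  row 1: b11 a2 a3 a4 b15
  row 2: a1 a2 b23 a4 a5
  row 3: a1 b32 b33 b34 a5
Rows 2 and 3 agree on A; apply A→B and equate their B entries.
Rows 1 and 2 agree on B; apply B→C and equate their C entries.
Rows 1 and 3 agree on B; apply B→C and equate their C entries.
Row 2 is now all distinguished symbols — the join is lossless.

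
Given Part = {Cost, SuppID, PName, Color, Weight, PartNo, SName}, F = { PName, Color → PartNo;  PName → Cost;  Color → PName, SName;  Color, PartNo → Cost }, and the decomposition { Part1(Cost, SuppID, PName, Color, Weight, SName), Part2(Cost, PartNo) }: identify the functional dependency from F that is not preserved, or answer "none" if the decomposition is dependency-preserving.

PName, Color → PartNo

Check PName, Color → PartNo: no single fragment contains all of {PName, Color, PartNo}, and the restricted closure of {PName, Color} across the fragments never reaches {PartNo}.
PName → Cost is preserved.
Color → PName, SName is preserved.
Color, PartNo → Cost is preserved.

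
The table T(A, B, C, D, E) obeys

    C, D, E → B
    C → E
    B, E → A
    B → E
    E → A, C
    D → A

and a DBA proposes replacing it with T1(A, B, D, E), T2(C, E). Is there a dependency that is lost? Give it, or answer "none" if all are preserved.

none

C, D, E → B: restricted closure across fragments reaches B.
C → E lies within T2.
B, E → A lies within T1.
B → E lies within T1.
E → A, C: restricted closure across fragments reaches A, C.
D → A lies within T1.
Every dependency is enforceable on the fragments, so the decomposition is dependency-preserving.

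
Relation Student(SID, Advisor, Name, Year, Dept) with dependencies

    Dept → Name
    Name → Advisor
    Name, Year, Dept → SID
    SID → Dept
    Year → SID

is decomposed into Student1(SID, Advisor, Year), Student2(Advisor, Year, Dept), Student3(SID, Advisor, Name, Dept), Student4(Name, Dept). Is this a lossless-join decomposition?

Yes

Chase test. Columns are SID, Advisor, Name, Year, Dept; row i has aⱼ where attribute j ∈ Studenti, else bᵢⱼ.
Initial tableau (one row per fragment):
  row 1: a1 a2 b13 a4 b15
  row 2: b21 a2 b23 a4 a5
  row 3: a1 a2 a3 b34 a5
  row 4: b41 b42 a3 b44 a5
Rows 2 and 3 agree on Dept; apply Dept→Name and equate their Name entries.
Rows 2 and 4 agree on Name; apply Name→Advisor and equate their Advisor entries.
Rows 1 and 3 agree on SID; apply SID→Dept and equate their Dept entries.
Rows 1 and 2 agree on Year; apply Year→SID and equate their SID entries.
Rows 1 and 2 agree on Dept; apply Dept→Name and equate their Name entries.
Row 1 is now all distinguished symbols — the join is lossless.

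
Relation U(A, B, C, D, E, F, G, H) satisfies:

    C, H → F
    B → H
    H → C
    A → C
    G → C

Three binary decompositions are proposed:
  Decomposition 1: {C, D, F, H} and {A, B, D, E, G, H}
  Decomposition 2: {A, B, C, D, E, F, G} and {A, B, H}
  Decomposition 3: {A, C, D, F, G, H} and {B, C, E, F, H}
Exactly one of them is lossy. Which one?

Decomposition 1: common = {D, H}, closure = {C, D, F, H} → lossless.
Decomposition 2: common = {A, B}, closure = {A, B, C, F, H} → lossless.
Decomposition 3: common = {C, F, H}, closure = {C, F, H} → lossy.

Decomposition 3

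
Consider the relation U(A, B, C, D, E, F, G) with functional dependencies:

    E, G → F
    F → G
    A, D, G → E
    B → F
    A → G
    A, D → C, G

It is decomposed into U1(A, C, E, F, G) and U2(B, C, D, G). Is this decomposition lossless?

No

Common attributes: U1 ∩ U2 = {C, G}.
No dependency enlarges {C, G}, so (C, G)⁺ = {C, G}.
The closure contains neither all of U1 = {A, C, E, F, G} nor all of U2 = {B, C, D, G}, so the common attributes are not a superkey of either fragment. The join is lossy.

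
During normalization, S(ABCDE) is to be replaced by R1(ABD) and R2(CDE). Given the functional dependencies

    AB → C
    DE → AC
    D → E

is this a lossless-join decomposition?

Yes

Common attributes: R1 ∩ R2 = {D}.
Closure of {D}: D → E applies, adding E; DE → AC applies, adding AC. So (D)⁺ = {ACDE}.
This closure contains every attribute of R2, so R1 ∩ R2 → R2. The join is lossless.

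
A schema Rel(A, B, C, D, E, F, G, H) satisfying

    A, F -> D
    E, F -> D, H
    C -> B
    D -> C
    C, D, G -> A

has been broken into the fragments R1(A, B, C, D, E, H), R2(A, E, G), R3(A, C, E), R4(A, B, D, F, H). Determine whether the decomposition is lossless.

Chase test. Columns are A, B, C, D, E, F, G, H; row i has aⱼ where attribute j ∈ Ri, else bᵢⱼ.
Initial tableau (one row per fragment):
  row 1: a1 a2 a3 a4 a5 b16 b17 a8
  row 2: a1 b22 b23 b24 a5 b26 a7 b28
  row 3: a1 b32 a3 b34 a5 b36 b37 b38
  row 4: a1 a2 b43 a4 b45 a6 b47 a8
Rows 1 and 3 agree on C; apply C→B and equate their B entries.
Rows 1 and 4 agree on D; apply D→C and equate their C entries.
No row becomes fully distinguished — the join is lossy.

No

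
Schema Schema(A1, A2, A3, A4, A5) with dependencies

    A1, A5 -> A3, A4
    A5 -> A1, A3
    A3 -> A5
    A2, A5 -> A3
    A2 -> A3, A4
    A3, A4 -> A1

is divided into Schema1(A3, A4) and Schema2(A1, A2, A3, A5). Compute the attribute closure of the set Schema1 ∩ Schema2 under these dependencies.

A1, A3, A4, A5

Schema1 ∩ Schema2 = {A3}.
A3 → A5 applies, adding A5
A5 → A1, A3 applies, adding A1
A1, A5 → A3, A4 applies, adding A4
Closure: {A1, A3, A4, A5}.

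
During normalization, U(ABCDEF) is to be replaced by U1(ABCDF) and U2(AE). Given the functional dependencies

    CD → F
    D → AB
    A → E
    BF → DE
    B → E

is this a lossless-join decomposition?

Common attributes: U1 ∩ U2 = {A}.
Closure of {A}: A → E applies, adding E. So (A)⁺ = {AE}.
This closure contains every attribute of U2, so U1 ∩ U2 → U2. The join is lossless.

Yes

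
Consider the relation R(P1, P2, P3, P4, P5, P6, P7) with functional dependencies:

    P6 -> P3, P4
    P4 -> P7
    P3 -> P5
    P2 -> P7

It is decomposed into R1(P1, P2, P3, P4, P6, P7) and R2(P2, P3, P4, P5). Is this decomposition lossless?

Common attributes: R1 ∩ R2 = {P2, P3, P4}.
Closure of {P2, P3, P4}: P4 → P7 applies, adding P7; P3 → P5 applies, adding P5. So (P2, P3, P4)⁺ = {P2, P3, P4, P5, P7}.
This closure contains every attribute of R2, so R1 ∩ R2 → R2. The join is lossless.

Yes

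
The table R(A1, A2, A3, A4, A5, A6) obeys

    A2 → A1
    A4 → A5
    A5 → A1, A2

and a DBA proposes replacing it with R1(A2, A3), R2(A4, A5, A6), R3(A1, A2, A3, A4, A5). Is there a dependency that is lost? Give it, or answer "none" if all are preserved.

A2 → A1 lies within R3.
A4 → A5 lies within R2.
A5 → A1, A2 lies within R3.
Every dependency is enforceable on the fragments, so the decomposition is dependency-preserving.

none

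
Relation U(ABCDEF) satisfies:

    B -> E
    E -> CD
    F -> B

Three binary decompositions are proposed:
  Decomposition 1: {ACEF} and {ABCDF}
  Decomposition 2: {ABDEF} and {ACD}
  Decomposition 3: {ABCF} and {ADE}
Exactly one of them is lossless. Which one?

Decomposition 1

Decomposition 1: common = {ACF}, closure = {ABCDEF} → lossless.
Decomposition 2: common = {AD}, closure = {AD} → lossy.
Decomposition 3: common = {A}, closure = {A} → lossy.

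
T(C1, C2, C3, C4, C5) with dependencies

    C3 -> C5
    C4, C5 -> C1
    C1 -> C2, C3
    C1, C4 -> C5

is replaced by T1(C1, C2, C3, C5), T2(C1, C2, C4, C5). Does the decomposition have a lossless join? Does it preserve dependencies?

lossless and dependency-preserving

Lossless test: (C1, C2, C5)⁺ = {C1, C2, C3, C5}, which contains all of one fragment — lossless.
Dependency preservation: every FD's attributes lie within a single fragment, so each can be enforced locally — preserved.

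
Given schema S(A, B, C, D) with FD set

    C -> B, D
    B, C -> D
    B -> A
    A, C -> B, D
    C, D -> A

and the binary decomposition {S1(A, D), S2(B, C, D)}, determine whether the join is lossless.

Common attributes: S1 ∩ S2 = {D}.
No dependency enlarges {D}, so (D)⁺ = {D}.
The closure contains neither all of S1 = {A, D} nor all of S2 = {B, C, D}, so the common attributes are not a superkey of either fragment. The join is lossy.

No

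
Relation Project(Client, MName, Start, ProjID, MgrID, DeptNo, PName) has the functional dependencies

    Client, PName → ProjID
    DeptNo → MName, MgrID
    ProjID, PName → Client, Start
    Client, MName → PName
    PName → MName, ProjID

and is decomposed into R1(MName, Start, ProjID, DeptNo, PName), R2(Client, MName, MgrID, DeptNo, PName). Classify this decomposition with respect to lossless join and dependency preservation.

Lossless test: (MName, DeptNo, PName)⁺ = {Client, MName, Start, ProjID, MgrID, DeptNo, PName}, which contains all of one fragment — lossless.
Dependency preservation: Client, PName → ProjID; ProjID, PName → Client, Start are not contained in any single fragment, but the restricted closure of each left-hand side across the fragments still reaches the right-hand side; the remaining FDs each lie inside some fragment. All dependencies are preserved.

lossless and dependency-preserving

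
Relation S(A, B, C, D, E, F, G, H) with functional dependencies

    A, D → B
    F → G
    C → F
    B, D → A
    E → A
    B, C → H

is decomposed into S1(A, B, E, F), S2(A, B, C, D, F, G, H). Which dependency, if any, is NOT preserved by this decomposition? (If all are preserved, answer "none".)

none

A, D → B lies within S2.
F → G lies within S2.
C → F lies within S2.
B, D → A lies within S2.
E → A lies within S1.
B, C → H lies within S2.
Every dependency is enforceable on the fragments, so the decomposition is dependency-preserving.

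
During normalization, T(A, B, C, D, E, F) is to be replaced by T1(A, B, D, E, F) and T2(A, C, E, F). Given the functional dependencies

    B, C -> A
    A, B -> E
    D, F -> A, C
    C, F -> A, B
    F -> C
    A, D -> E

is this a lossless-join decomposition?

Common attributes: T1 ∩ T2 = {A, E, F}.
Closure of {A, E, F}: F → C applies, adding C; C, F → A, B applies, adding B. So (A, E, F)⁺ = {A, B, C, E, F}.
This closure contains every attribute of T2, so T1 ∩ T2 → T2. The join is lossless.

Yes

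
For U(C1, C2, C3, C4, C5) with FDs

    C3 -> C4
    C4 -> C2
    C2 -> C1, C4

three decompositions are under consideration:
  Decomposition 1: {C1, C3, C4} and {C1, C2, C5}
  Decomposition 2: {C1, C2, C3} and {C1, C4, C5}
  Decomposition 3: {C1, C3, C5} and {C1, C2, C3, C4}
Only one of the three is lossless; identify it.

Decomposition 3

Decomposition 1: common = {C1}, closure = {C1} → lossy.
Decomposition 2: common = {C1}, closure = {C1} → lossy.
Decomposition 3: common = {C1, C3}, closure = {C1, C2, C3, C4} → lossless.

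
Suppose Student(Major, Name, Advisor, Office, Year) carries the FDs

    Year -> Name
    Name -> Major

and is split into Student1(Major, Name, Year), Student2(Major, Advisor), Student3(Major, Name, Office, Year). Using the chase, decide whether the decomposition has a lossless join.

No

Chase test. Columns are Major, Name, Advisor, Office, Year; row i has aⱼ where attribute j ∈ Studenti, else bᵢⱼ.
Initial tableau (one row per fragment):
  row 1: a1 a2 b13 b14 a5
  row 2: a1 b22 a3 b24 b25
  row 3: a1 a2 b33 a4 a5
No row becomes fully distinguished — the join is lossy.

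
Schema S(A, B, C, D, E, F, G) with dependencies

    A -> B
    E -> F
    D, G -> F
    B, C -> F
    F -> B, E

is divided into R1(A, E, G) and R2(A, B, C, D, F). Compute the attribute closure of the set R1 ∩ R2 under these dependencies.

A, B

R1 ∩ R2 = {A}.
A → B applies, adding B
Closure: {A, B}.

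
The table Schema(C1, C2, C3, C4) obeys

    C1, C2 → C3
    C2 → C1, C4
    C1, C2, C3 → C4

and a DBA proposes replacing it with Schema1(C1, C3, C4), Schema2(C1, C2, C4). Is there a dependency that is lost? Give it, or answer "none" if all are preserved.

Check C1, C2 → C3: no single fragment contains all of {C1, C2, C3}, and the restricted closure of {C1, C2} across the fragments never reaches {C3}.
C2 → C1, C4 is preserved.
C1, C2, C3 → C4 is preserved.

C1, C2 → C3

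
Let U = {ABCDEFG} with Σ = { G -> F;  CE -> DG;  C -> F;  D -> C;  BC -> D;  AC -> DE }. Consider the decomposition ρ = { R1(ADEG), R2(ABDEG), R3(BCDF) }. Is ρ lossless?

Chase test. Columns are ABCDEFG; row i has aⱼ where attribute j ∈ Ri, else bᵢⱼ.
Initial tableau (one row per fragment):
  row 1: a1 b12 b13 a4 a5 b16 a7
  row 2: a1 a2 b23 a4 a5 b26 a7
  row 3: b31 a2 a3 a4 b35 a6 b37
Rows 1 and 2 agree on G; apply G→F and equate their F entries.
Rows 1 and 2 agree on D; apply D→C and equate their C entries.
Rows 1 and 3 agree on D; apply D→C and equate their C entries.
Rows 1 and 3 agree on C; apply C→F and equate their F entries.
Row 2 is now all distinguished symbols — the join is lossless.

Yes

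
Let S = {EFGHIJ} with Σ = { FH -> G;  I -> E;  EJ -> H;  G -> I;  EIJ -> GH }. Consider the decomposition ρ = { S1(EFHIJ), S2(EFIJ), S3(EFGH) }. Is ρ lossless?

Chase test. Columns are EFGHIJ; row i has aⱼ where attribute j ∈ Si, else bᵢⱼ.
Initial tableau (one row per fragment):
  row 1: a1 a2 b13 a4 a5 a6
  row 2: a1 a2 b23 b24 a5 a6
  row 3: a1 a2 a3 a4 b35 b36
Rows 1 and 3 agree on FH; apply FH→G and equate their G entries.
Rows 1 and 2 agree on EJ; apply EJ→H and equate their H entries.
Rows 1 and 3 agree on G; apply G→I and equate their I entries.
Rows 1 and 2 agree on EIJ; apply EIJ→GH and equate their GH entries.
Row 1 is now all distinguished symbols — the join is lossless.

Yes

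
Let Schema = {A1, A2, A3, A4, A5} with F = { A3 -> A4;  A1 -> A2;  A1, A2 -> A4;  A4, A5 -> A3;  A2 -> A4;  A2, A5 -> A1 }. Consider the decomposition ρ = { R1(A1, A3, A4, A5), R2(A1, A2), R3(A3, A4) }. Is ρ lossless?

Yes

Chase test. Columns are A1, A2, A3, A4, A5; row i has aⱼ where attribute j ∈ Ri, else bᵢⱼ.
Initial tableau (one row per fragment):
  row 1: a1 b12 a3 a4 a5
  row 2: a1 a2 b23 b24 b25
  row 3: b31 b32 a3 a4 b35
Rows 1 and 2 agree on A1; apply A1→A2 and equate their A2 entries.
Rows 1 and 2 agree on A1, A2; apply A1, A2→A4 and equate their A4 entries.
Row 1 is now all distinguished symbols — the join is lossless.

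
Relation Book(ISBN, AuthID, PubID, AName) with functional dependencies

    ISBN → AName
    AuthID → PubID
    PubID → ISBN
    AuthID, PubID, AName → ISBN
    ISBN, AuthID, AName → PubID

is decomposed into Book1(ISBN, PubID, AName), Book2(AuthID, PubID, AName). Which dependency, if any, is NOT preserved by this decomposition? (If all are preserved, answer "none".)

none

ISBN → AName lies within Book1.
AuthID → PubID lies within Book2.
PubID → ISBN lies within Book1.
AuthID, PubID, AName → ISBN: restricted closure across fragments reaches ISBN.
ISBN, AuthID, AName → PubID: restricted closure across fragments reaches PubID.
Every dependency is enforceable on the fragments, so the decomposition is dependency-preserving.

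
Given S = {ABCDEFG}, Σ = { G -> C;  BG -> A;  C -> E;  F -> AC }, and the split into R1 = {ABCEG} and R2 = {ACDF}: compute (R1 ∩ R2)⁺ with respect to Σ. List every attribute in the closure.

ACE

R1 ∩ R2 = {AC}.
C → E applies, adding E
Closure: {ACE}.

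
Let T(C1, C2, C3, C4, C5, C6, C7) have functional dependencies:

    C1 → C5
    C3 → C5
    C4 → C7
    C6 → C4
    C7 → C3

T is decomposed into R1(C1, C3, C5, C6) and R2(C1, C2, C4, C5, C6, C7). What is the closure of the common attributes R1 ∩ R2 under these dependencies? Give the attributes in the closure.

C1, C3, C4, C5, C6, C7

R1 ∩ R2 = {C1, C5, C6}.
C6 → C4 applies, adding C4
C4 → C7 applies, adding C7
C7 → C3 applies, adding C3
Closure: {C1, C3, C4, C5, C6, C7}.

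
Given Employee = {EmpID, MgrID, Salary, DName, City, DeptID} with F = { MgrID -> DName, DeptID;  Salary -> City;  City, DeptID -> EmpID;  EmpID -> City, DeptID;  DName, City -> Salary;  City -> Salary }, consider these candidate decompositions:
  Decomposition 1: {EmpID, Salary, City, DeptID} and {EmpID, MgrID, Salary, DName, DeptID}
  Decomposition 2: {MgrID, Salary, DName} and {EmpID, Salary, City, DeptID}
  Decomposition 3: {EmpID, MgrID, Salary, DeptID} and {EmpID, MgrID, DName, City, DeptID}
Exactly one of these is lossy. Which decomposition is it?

Decomposition 1: common = {EmpID, Salary, DeptID}, closure = {EmpID, Salary, City, DeptID} → lossless.
Decomposition 2: common = {Salary}, closure = {Salary, City} → lossy.
Decomposition 3: common = {EmpID, MgrID, DeptID}, closure = {EmpID, MgrID, Salary, DName, City, DeptID} → lossless.

Decomposition 2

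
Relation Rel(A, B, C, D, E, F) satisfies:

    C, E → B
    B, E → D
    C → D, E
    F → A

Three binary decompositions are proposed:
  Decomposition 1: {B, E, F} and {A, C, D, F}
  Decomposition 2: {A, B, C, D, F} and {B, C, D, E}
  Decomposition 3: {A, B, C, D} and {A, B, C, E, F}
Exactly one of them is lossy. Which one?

Decomposition 1

Decomposition 1: common = {F}, closure = {A, F} → lossy.
Decomposition 2: common = {B, C, D}, closure = {B, C, D, E} → lossless.
Decomposition 3: common = {A, B, C}, closure = {A, B, C, D, E} → lossless.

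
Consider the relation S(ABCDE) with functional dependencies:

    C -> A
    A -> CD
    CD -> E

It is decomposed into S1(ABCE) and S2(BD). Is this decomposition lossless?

No

Common attributes: S1 ∩ S2 = {B}.
No dependency enlarges {B}, so (B)⁺ = {B}.
The closure contains neither all of S1 = {ABCE} nor all of S2 = {BD}, so the common attributes are not a superkey of either fragment. The join is lossy.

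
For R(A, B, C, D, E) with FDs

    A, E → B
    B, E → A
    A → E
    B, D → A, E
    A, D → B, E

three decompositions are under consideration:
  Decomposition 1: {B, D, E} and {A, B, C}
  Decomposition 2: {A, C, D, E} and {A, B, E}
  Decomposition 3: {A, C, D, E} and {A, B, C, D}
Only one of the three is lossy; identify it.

Decomposition 1

Decomposition 1: common = {B}, closure = {B} → lossy.
Decomposition 2: common = {A, E}, closure = {A, B, E} → lossless.
Decomposition 3: common = {A, C, D}, closure = {A, B, C, D, E} → lossless.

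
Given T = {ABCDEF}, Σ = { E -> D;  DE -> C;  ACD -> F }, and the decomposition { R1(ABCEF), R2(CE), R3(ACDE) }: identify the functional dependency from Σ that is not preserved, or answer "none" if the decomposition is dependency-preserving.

Check ACD → F: no single fragment contains all of {ACDF}, and the restricted closure of {ACD} across the fragments never reaches {F}.
E → D is preserved.
DE → C is preserved.

ACD -> F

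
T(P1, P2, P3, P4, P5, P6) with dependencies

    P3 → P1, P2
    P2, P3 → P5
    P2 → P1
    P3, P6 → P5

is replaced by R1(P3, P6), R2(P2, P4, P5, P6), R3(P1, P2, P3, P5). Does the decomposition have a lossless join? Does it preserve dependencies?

lossy but dependency-preserving

Lossless test (chase): Rows 1 and 3 agree on P3; apply P3→P1, P2 and equate their P1, P2 entries. Rows 1 and 3 agree on P2, P3; apply P2, P3→P5 and equate their P5 entries. Rows 1 and 2 agree on P2; apply P2→P1 and equate their P1 entries. No row becomes fully distinguished — the join is lossy.
Dependency preservation: P3, P6 → P5 is not contained in any single fragment, but the restricted closure of its left-hand side across the fragments still reaches the right-hand side; the remaining FDs each lie inside some fragment. All dependencies are preserved.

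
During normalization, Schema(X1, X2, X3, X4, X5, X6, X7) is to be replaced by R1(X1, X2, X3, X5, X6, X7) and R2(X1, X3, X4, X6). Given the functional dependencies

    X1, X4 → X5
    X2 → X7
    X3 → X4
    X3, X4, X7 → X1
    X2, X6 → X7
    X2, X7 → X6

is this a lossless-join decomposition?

Yes

Common attributes: R1 ∩ R2 = {X1, X3, X6}.
Closure of {X1, X3, X6}: X3 → X4 applies, adding X4; X1, X4 → X5 applies, adding X5. So (X1, X3, X6)⁺ = {X1, X3, X4, X5, X6}.
This closure contains every attribute of R2, so R1 ∩ R2 → R2. The join is lossless.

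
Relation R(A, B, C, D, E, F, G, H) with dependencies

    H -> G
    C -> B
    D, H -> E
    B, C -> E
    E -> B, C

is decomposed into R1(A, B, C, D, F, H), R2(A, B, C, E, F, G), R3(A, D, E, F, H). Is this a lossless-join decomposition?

Chase test. Columns are A, B, C, D, E, F, G, H; row i has aⱼ where attribute j ∈ Ri, else bᵢⱼ.
Initial tableau (one row per fragment):
  row 1: a1 a2 a3 a4 b15 a6 b17 a8
  row 2: a1 a2 a3 b24 a5 a6 a7 b28
  row 3: a1 b32 b33 a4 a5 a6 b37 a8
Rows 1 and 3 agree on H; apply H→G and equate their G entries.
Rows 1 and 3 agree on D, H; apply D, H→E and equate their E entries.
Rows 1 and 3 agree on E; apply E→B, C and equate their B, C entries.
No row becomes fully distinguished — the join is lossy.

No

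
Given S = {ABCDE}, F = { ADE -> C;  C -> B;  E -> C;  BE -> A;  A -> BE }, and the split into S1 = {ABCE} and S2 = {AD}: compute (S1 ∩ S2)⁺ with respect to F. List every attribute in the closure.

S1 ∩ S2 = {A}.
A → BE applies, adding BE
E → C applies, adding C
Closure: {ABCE}.

ABCE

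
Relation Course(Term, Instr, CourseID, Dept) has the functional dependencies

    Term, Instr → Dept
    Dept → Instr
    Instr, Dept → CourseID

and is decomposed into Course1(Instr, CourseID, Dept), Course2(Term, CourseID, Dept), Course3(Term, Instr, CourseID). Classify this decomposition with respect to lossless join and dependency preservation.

Lossless test (chase): Rows 1 and 2 agree on Dept; apply Dept→Instr and equate their Instr entries. Rows 2 and 3 agree on Term, Instr; apply Term, Instr→Dept and equate their Dept entries. Row 2 is now all distinguished symbols — the join is lossless.
Dependency preservation: the restricted closure of {Term, Instr} across the fragments never reaches {Dept}, so Term, Instr → Dept cannot be enforced without a join — not preserved.

lossless but not dependency-preserving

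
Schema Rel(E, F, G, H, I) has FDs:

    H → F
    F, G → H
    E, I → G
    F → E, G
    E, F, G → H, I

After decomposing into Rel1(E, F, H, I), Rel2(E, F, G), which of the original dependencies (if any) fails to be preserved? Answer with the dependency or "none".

E, I → G

Check E, I → G: no single fragment contains all of {E, G, I}, and the restricted closure of {E, I} across the fragments never reaches {G}.
H → F is preserved.
F, G → H is preserved.
F → E, G is preserved.
E, F, G → H, I is preserved.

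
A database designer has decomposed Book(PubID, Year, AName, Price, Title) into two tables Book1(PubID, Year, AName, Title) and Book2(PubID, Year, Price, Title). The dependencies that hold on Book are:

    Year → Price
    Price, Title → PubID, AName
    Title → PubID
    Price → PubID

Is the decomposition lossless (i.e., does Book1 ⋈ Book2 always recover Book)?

Common attributes: Book1 ∩ Book2 = {PubID, Year, Title}.
Closure of {PubID, Year, Title}: Year → Price applies, adding Price; Price, Title → PubID, AName applies, adding AName. So (PubID, Year, Title)⁺ = {PubID, Year, AName, Price, Title}.
This closure contains every attribute of Book1, so Book1 ∩ Book2 → Book1. The join is lossless.

Yes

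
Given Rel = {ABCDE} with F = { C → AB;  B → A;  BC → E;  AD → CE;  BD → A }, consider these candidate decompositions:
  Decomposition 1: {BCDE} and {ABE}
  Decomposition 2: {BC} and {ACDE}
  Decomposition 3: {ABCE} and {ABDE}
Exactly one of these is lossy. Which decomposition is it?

Decomposition 3

Decomposition 1: common = {BE}, closure = {ABE} → lossless.
Decomposition 2: common = {C}, closure = {ABCE} → lossless.
Decomposition 3: common = {ABE}, closure = {ABE} → lossy.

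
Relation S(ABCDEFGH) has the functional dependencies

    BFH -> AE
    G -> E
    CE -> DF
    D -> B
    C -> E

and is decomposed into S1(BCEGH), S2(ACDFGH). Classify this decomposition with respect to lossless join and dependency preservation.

Lossless test: (CGH)⁺ = {ABCDEFGH}, which contains all of one fragment — lossless.
Dependency preservation: the restricted closure of {BFH} across the fragments never reaches {AE}, so BFH → AE cannot be enforced without a join — not preserved.

lossless but not dependency-preserving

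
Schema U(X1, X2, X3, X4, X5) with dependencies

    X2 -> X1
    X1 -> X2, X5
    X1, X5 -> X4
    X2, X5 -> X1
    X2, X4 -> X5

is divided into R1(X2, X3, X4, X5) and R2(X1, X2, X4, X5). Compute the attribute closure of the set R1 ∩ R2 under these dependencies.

R1 ∩ R2 = {X2, X4, X5}.
X2 → X1 applies, adding X1
Closure: {X1, X2, X4, X5}.

X1, X2, X4, X5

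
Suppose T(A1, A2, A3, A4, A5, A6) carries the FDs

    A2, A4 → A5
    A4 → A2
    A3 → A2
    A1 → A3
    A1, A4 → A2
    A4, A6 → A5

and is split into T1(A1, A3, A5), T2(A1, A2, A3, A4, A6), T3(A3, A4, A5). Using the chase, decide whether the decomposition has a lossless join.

Chase test. Columns are A1, A2, A3, A4, A5, A6; row i has aⱼ where attribute j ∈ Ti, else bᵢⱼ.
Initial tableau (one row per fragment):
  row 1: a1 b12 a3 b14 a5 b16
  row 2: a1 a2 a3 a4 b25 a6
  row 3: b31 b32 a3 a4 a5 b36
Rows 2 and 3 agree on A4; apply A4→A2 and equate their A2 entries.
Rows 1 and 2 agree on A3; apply A3→A2 and equate their A2 entries.
Rows 2 and 3 agree on A2, A4; apply A2, A4→A5 and equate their A5 entries.
Row 2 is now all distinguished symbols — the join is lossless.

Yes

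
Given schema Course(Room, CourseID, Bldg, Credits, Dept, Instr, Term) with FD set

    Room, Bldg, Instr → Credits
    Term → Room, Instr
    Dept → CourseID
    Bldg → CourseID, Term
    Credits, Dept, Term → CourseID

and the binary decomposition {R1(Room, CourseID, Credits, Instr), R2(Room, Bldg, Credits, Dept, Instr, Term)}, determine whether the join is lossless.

No

Common attributes: R1 ∩ R2 = {Room, Credits, Instr}.
No dependency enlarges {Room, Credits, Instr}, so (Room, Credits, Instr)⁺ = {Room, Credits, Instr}.
The closure contains neither all of R1 = {Room, CourseID, Credits, Instr} nor all of R2 = {Room, Bldg, Credits, Dept, Instr, Term}, so the common attributes are not a superkey of either fragment. The join is lossy.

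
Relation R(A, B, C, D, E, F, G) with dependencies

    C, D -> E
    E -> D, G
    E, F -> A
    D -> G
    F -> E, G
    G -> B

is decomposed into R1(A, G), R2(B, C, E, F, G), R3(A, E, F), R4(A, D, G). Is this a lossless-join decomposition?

No

Chase test. Columns are A, B, C, D, E, F, G; row i has aⱼ where attribute j ∈ Ri, else bᵢⱼ.
Initial tableau (one row per fragment):
  row 1: a1 b12 b13 b14 b15 b16 a7
  row 2: b21 a2 a3 b24 a5 a6 a7
  row 3: a1 b32 b33 b34 a5 a6 b37
  row 4: a1 b42 b43 a4 b45 b46 a7
Rows 2 and 3 agree on E; apply E→D, G and equate their D, G entries.
Rows 2 and 3 agree on E, F; apply E, F→A and equate their A entries.
Rows 1 and 2 agree on G; apply G→B and equate their B entries.
Rows 1 and 3 agree on G; apply G→B and equate their B entries.
Rows 1 and 4 agree on G; apply G→B and equate their B entries.
No row becomes fully distinguished — the join is lossy.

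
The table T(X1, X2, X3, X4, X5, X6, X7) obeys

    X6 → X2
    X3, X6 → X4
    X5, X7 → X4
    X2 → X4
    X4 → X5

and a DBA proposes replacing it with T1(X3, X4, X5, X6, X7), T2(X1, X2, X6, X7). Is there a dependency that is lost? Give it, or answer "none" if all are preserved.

Check X2 → X4: no single fragment contains all of {X2, X4}, and the restricted closure of {X2} across the fragments never reaches {X4}.
X6 → X2 is preserved.
X3, X6 → X4 is preserved.
X5, X7 → X4 is preserved.
X4 → X5 is preserved.

X2 → X4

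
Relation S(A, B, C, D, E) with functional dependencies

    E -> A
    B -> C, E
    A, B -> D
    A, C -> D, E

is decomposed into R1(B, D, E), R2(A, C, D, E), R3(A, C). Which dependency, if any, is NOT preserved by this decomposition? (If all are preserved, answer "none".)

Check B → C, E: no single fragment contains all of {B, C, E}, and the restricted closure of {B} across the fragments never reaches {C, E}.
E → A is preserved.
A, B → D is preserved.
A, C → D, E is preserved.

B -> C, E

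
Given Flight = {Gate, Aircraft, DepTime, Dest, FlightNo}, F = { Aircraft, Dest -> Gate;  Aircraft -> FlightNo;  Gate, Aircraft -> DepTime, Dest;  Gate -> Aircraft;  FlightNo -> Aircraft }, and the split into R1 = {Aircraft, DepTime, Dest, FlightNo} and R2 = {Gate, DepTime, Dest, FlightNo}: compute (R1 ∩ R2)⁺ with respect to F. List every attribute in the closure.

Gate, Aircraft, DepTime, Dest, FlightNo

R1 ∩ R2 = {DepTime, Dest, FlightNo}.
FlightNo → Aircraft applies, adding Aircraft
Aircraft, Dest → Gate applies, adding Gate
Closure: {Gate, Aircraft, DepTime, Dest, FlightNo}.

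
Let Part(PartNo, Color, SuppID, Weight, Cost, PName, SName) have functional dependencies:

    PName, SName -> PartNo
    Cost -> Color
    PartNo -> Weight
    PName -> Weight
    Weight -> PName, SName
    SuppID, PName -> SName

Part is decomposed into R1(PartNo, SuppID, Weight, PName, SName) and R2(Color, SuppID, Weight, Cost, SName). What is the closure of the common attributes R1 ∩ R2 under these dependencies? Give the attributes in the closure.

PartNo, SuppID, Weight, PName, SName

R1 ∩ R2 = {SuppID, Weight, SName}.
Weight → PName, SName applies, adding PName
PName, SName → PartNo applies, adding PartNo
Closure: {PartNo, SuppID, Weight, PName, SName}.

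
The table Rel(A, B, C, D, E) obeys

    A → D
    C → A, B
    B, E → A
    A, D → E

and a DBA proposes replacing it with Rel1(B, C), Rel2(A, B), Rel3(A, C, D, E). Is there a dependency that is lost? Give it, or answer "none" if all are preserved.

B, E → A

Check B, E → A: no single fragment contains all of {A, B, E}, and the restricted closure of {B, E} across the fragments never reaches {A}.
A → D is preserved.
C → A, B is preserved.
A, D → E is preserved.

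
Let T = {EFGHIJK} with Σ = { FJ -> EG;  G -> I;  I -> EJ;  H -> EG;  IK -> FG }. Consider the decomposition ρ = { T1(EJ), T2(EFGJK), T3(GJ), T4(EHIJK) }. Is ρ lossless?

No

Chase test. Columns are EFGHIJK; row i has aⱼ where attribute j ∈ Ti, else bᵢⱼ.
Initial tableau (one row per fragment):
  row 1: a1 b12 b13 b14 b15 a6 b17
  row 2: a1 a2 a3 b24 b25 a6 a7
  row 3: b31 b32 a3 b34 b35 a6 b37
  row 4: a1 b42 b43 a4 a5 a6 a7
Rows 2 and 3 agree on G; apply G→I and equate their I entries.
Rows 2 and 3 agree on I; apply I→EJ and equate their EJ entries.
No row becomes fully distinguished — the join is lossy.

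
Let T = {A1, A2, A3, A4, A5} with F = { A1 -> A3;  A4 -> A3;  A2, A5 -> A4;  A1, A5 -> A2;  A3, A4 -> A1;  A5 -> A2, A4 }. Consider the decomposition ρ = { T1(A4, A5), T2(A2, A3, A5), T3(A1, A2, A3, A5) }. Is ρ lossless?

Yes

Chase test. Columns are A1, A2, A3, A4, A5; row i has aⱼ where attribute j ∈ Ti, else bᵢⱼ.
Initial tableau (one row per fragment):
  row 1: b11 b12 b13 a4 a5
  row 2: b21 a2 a3 b24 a5
  row 3: a1 a2 a3 b34 a5
Rows 2 and 3 agree on A2, A5; apply A2, A5→A4 and equate their A4 entries.
Rows 2 and 3 agree on A3, A4; apply A3, A4→A1 and equate their A1 entries.
Rows 1 and 2 agree on A5; apply A5→A2, A4 and equate their A2, A4 entries.
Rows 1 and 2 agree on A4; apply A4→A3 and equate their A3 entries.
Rows 1 and 2 agree on A3, A4; apply A3, A4→A1 and equate their A1 entries.
Row 1 is now all distinguished symbols — the join is lossless.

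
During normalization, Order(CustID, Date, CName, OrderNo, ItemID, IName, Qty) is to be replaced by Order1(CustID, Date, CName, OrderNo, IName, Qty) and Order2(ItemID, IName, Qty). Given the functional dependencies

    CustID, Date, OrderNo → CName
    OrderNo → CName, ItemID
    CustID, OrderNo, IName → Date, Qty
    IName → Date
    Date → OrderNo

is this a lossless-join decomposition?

Common attributes: Order1 ∩ Order2 = {IName, Qty}.
Closure of {IName, Qty}: IName → Date applies, adding Date; Date → OrderNo applies, adding OrderNo; OrderNo → CName, ItemID applies, adding CName, ItemID. So (IName, Qty)⁺ = {Date, CName, OrderNo, ItemID, IName, Qty}.
This closure contains every attribute of Order2, so Order1 ∩ Order2 → Order2. The join is lossless.

Yes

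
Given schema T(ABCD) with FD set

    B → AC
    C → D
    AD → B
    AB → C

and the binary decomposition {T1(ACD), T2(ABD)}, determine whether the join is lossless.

Yes

Common attributes: T1 ∩ T2 = {AD}.
Closure of {AD}: AD → B applies, adding B; AB → C applies, adding C. So (AD)⁺ = {ABCD}.
This closure contains every attribute of T1, so T1 ∩ T2 → T1. The join is lossless.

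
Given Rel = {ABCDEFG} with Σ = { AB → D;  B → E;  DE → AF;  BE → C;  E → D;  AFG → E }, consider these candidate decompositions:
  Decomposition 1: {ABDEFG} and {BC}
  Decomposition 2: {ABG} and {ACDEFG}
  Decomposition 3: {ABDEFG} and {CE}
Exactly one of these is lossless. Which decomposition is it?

Decomposition 1: common = {B}, closure = {ABCDEF} → lossless.
Decomposition 2: common = {AG}, closure = {AG} → lossy.
Decomposition 3: common = {E}, closure = {ADEF} → lossy.

Decomposition 1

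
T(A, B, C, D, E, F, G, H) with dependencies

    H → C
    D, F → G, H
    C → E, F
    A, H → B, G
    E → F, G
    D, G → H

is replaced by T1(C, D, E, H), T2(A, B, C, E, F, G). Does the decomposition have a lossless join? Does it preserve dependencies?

lossy and not dependency-preserving

Lossless test: (C, E)⁺ = {C, E, F, G}, which is a superkey of neither fragment — lossy.
Dependency preservation: the restricted closure of {D, F} across the fragments never reaches {G, H}, so D, F → G, H cannot be enforced without a join — not preserved.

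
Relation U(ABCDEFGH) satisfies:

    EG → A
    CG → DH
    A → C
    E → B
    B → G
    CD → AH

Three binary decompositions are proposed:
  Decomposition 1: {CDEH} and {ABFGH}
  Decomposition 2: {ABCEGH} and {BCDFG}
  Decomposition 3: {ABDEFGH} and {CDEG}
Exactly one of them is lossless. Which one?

Decomposition 1: common = {H}, closure = {H} → lossy.
Decomposition 2: common = {BCG}, closure = {ABCDGH} → lossy.
Decomposition 3: common = {DEG}, closure = {ABCDEGH} → lossless.

Decomposition 3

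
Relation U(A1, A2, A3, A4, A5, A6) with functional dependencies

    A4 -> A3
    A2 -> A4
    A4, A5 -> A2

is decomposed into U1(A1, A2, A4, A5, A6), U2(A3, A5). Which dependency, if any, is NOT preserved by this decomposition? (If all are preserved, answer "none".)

A4 -> A3

Check A4 → A3: no single fragment contains all of {A3, A4}, and the restricted closure of {A4} across the fragments never reaches {A3}.
A2 → A4 is preserved.
A4, A5 → A2 is preserved.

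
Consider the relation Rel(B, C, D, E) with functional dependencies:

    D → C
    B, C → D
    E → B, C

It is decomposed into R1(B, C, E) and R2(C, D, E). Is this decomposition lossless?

Yes

Common attributes: R1 ∩ R2 = {C, E}.
Closure of {C, E}: E → B, C applies, adding B; B, C → D applies, adding D. So (C, E)⁺ = {B, C, D, E}.
This closure contains every attribute of R1, so R1 ∩ R2 → R1. The join is lossless.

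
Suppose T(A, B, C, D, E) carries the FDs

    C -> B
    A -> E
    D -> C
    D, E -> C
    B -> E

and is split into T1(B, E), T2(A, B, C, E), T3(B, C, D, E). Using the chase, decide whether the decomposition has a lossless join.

Chase test. Columns are A, B, C, D, E; row i has aⱼ where attribute j ∈ Ti, else bᵢⱼ.
Initial tableau (one row per fragment):
  row 1: b11 a2 b13 b14 a5
  row 2: a1 a2 a3 b24 a5
  row 3: b31 a2 a3 a4 a5
No row becomes fully distinguished — the join is lossy.

No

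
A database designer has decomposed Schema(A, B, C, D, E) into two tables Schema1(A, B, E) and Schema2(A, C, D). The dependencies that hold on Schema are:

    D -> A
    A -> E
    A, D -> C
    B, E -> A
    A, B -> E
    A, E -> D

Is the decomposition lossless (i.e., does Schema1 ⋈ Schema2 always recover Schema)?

Common attributes: Schema1 ∩ Schema2 = {A}.
Closure of {A}: A → E applies, adding E; A, E → D applies, adding D; A, D → C applies, adding C. So (A)⁺ = {A, C, D, E}.
This closure contains every attribute of Schema2, so Schema1 ∩ Schema2 → Schema2. The join is lossless.

Yes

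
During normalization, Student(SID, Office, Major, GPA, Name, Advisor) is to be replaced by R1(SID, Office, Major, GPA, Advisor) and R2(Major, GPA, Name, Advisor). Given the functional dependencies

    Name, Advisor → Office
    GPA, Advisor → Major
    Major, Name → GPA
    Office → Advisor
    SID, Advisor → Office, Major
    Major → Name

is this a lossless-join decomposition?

Common attributes: R1 ∩ R2 = {Major, GPA, Advisor}.
Closure of {Major, GPA, Advisor}: Major → Name applies, adding Name; Name, Advisor → Office applies, adding Office. So (Major, GPA, Advisor)⁺ = {Office, Major, GPA, Name, Advisor}.
This closure contains every attribute of R2, so R1 ∩ R2 → R2. The join is lossless.

Yes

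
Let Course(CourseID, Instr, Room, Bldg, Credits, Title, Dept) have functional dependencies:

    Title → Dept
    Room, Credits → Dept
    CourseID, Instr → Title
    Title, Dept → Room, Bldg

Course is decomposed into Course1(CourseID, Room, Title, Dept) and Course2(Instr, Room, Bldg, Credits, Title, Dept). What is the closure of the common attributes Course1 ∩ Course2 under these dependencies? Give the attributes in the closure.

Room, Bldg, Title, Dept

Course1 ∩ Course2 = {Room, Title, Dept}.
Title, Dept → Room, Bldg applies, adding Bldg
Closure: {Room, Bldg, Title, Dept}.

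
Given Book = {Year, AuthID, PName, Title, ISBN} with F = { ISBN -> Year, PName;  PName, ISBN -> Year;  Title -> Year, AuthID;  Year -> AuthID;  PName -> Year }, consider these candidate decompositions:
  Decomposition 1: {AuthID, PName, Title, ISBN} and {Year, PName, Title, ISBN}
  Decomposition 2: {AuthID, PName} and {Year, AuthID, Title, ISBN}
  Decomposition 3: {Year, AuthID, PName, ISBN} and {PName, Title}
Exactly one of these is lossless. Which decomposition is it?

Decomposition 1

Decomposition 1: common = {PName, Title, ISBN}, closure = {Year, AuthID, PName, Title, ISBN} → lossless.
Decomposition 2: common = {AuthID}, closure = {AuthID} → lossy.
Decomposition 3: common = {PName}, closure = {Year, AuthID, PName} → lossy.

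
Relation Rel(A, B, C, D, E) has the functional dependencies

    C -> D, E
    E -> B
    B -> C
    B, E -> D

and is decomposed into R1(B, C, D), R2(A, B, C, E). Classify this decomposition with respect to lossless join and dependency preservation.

Lossless test: (B, C)⁺ = {B, C, D, E}, which contains all of one fragment — lossless.
Dependency preservation: C → D, E; B, E → D are not contained in any single fragment, but the restricted closure of each left-hand side across the fragments still reaches the right-hand side; the remaining FDs each lie inside some fragment. All dependencies are preserved.

lossless and dependency-preserving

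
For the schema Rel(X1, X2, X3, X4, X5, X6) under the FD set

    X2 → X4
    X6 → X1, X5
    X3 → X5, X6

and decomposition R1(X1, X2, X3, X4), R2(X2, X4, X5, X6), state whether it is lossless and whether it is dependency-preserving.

Lossless test: (X2, X4)⁺ = {X2, X4}, which is a superkey of neither fragment — lossy.
Dependency preservation: the restricted closure of {X6} across the fragments never reaches {X1, X5}, so X6 → X1, X5 cannot be enforced without a join — not preserved.

lossy and not dependency-preserving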